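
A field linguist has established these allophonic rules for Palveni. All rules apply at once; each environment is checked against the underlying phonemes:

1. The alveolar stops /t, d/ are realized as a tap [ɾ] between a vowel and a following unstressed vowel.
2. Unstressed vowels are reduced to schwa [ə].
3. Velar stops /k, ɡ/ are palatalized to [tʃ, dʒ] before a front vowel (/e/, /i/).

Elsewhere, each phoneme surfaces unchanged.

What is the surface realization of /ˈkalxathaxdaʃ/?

/k/ (word-initial) fails the environment for rule 3, so it stays [k].
/a/ (between /k/ and /l/) fails the environment for rule 2, so it stays [a].
/l/ (between /a/ and /x/): no rule targets it → [l].
/x/ (between /l/ and /a/) is unaffected → [x].
/a/ meets the environment for rule 2 (in an unstressed syllable) → [ə].
/t/ (between /a/ and /h/) fails the environment for rule 1, so it stays [t].
/h/ — not in any rule's target class → [h].
/a/ (between /h/ and /x/): in an unstressed syllable, so rule 2 applies → [ə].
/x/ (between /a/ and /d/) is unaffected → [x].
/d/ (between /x/ and /a/): rule 1 targets it, but not between a vowel and a following unstressed vowel → unchanged [d].
/a/ (between /d/ and /ʃ/): in an unstressed syllable, so rule 2 applies → [ə].
/ʃ/ (word-final): no rule targets it → [ʃ].

[ˈkalxəthəxdəʃ]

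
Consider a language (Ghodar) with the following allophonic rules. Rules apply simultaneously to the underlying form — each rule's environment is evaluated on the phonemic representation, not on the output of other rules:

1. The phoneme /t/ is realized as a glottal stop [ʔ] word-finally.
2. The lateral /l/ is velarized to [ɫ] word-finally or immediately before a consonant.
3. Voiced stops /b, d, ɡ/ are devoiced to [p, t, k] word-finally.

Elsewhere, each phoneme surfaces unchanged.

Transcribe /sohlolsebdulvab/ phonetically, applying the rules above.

[sohloɫsebduɫvap]

/s/ stays [s].
/o/ stays [o].
/h/ stays [h].
/l/ (between /h/ and /o/) fails the environment for rule 2, so it stays [l].
/o/ stays [o].
Rule 2 applies to /l/ (between /o/ and /s/: word-finally or immediately before a consonant) → [ɫ].
/s/ stays [s].
/e/ — not in any rule's target class → [e].
/b/ (between /e/ and /d/): rule 3 targets it, but not word-finally → unchanged [b].
/d/ (between /b/ and /u/): rule 3 targets it, but not word-finally → unchanged [d].
/u/ (between /d/ and /l/) is unaffected → [u].
Rule 2 applies to /l/ (between /u/ and /v/: word-finally or immediately before a consonant) → [ɫ].
/v/ stays [v].
/a/ (between /v/ and /b/): no rule targets it → [a].
Rule 3 applies to /b/ (word-final: word-finally) → [p].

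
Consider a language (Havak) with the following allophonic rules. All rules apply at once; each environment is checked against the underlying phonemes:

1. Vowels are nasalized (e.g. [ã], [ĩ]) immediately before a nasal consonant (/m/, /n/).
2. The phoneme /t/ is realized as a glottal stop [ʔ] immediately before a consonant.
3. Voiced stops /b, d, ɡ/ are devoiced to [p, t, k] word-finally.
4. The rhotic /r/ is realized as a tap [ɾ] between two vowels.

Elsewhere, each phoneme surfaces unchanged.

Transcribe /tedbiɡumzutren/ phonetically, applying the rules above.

[tedbiɡũmzuʔrẽn]

/t/ (word-initial): rule 2 targets it, but not immediately before a consonant → unchanged [t].
/e/ (between /t/ and /d/) is in the target of rule 1 but the environment (before a nasal consonant) is not met → [e].
/d/ — between /e/ and /b/; rule 3 does not apply here → [d].
/b/ — between /d/ and /i/; rule 3 does not apply here → [b].
/i/ (between /b/ and /ɡ/) is in the target of rule 1 but the environment (before a nasal consonant) is not met → [i].
/ɡ/ (between /i/ and /u/) fails the environment for rule 3, so it stays [ɡ].
/u/ (between /ɡ/ and /m/) occurs before a nasal consonant → [ũ] by rule 1.
/m/ (between /u/ and /z/): no rule targets it → [m].
/z/ stays [z].
/u/ — between /z/ and /t/; rule 1 does not apply here → [u].
Rule 2 applies to /t/ (between /u/ and /r/: immediately before a consonant) → [ʔ].
/r/ (between /t/ and /e/) is in the target of rule 4 but the environment (between two vowels) is not met → [r].
/e/ meets the environment for rule 1 (before a nasal consonant) → [ẽ].
/n/ (word-final) is unaffected → [n].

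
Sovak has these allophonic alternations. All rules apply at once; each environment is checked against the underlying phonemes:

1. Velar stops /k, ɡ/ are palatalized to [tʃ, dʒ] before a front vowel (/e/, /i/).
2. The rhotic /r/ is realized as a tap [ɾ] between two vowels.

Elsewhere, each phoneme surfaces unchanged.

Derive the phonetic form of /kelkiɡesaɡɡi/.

[tʃeltʃidʒesaɡdʒi]

/k/ meets the environment for rule 1 (before a front vowel) → [tʃ].
/e/ stays [e].
/l/ (between /e/ and /k/): no rule targets it → [l].
Rule 1 applies to /k/ (between /l/ and /i/: before a front vowel) → [tʃ].
/i/ (between /k/ and /ɡ/): no rule targets it → [i].
Rule 1 applies to /ɡ/ (between /i/ and /e/: before a front vowel) → [dʒ].
/e/ — not in any rule's target class → [e].
/s/ (between /e/ and /a/): no rule targets it → [s].
/a/ (between /s/ and /ɡ/) is unaffected → [a].
/ɡ/ (between /a/ and /ɡ/) is in the target of rule 1 but the environment (before a front vowel) is not met → [ɡ].
Rule 1 applies to /ɡ/ (between /ɡ/ and /i/: before a front vowel) → [dʒ].
/i/ — not in any rule's target class → [i].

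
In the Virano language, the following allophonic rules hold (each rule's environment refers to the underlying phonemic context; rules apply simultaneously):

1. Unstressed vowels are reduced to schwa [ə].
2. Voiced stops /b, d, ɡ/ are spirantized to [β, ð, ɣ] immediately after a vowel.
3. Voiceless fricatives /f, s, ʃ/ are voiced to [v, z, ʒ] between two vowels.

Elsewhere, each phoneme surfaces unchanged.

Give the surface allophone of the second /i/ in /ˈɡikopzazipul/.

[ə]

Rule 1 applies to /i/ (between /z/ and /p/: in an unstressed syllable) → [ə].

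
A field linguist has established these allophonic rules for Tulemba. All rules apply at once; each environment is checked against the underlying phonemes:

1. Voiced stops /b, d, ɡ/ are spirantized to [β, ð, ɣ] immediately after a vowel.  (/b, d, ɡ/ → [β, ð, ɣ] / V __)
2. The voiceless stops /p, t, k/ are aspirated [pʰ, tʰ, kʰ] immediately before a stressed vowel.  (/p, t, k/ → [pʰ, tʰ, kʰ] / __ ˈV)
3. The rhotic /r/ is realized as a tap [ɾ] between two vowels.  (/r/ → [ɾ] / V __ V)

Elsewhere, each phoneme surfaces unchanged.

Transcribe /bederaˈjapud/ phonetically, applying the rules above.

/b/ (word-initial): rule 1 targets it, but not immediately after a vowel → unchanged [b].
/e/ — not in any rule's target class → [e].
/d/ (between /e/ and /e/): immediately after a vowel, so rule 1 applies → [ð].
/e/ (between /d/ and /r/): no rule targets it → [e].
Rule 3 applies to /r/ (between /e/ and /a/: between two vowels) → [ɾ].
/a/ (between /r/ and /j/): no rule targets it → [a].
/j/ stays [j].
/a/ (between /j/ and /p/) is unaffected → [a].
/p/ (between /a/ and /u/) is in the target of rule 2 but the environment (immediately before a stressed vowel) is not met → [p].
/u/ (between /p/ and /d/) is unaffected → [u].
/d/ — word-final, immediately after a vowel — surfaces as [ð] (rule 1).

[beðeɾaˈjapuð]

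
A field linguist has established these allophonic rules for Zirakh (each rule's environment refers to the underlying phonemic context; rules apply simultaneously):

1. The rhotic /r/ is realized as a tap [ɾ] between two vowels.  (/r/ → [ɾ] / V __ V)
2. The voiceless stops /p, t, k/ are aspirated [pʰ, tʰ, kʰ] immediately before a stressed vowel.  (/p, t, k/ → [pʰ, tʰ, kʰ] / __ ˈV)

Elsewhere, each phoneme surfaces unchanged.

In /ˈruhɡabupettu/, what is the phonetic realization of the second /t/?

[t]

/t/ (between /t/ and /u/): rule 2 targets it, but not immediately before a stressed vowel → unchanged [t].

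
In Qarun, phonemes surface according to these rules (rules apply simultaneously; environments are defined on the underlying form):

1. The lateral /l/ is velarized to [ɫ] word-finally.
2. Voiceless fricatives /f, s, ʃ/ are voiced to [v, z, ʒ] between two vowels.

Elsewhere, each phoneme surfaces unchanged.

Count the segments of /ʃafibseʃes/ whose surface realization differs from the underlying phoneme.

2

Segments that undergo a rule: /f/ → [v] (rule 2); /ʃ/ → [ʒ] (rule 2).
All other segments surface unchanged.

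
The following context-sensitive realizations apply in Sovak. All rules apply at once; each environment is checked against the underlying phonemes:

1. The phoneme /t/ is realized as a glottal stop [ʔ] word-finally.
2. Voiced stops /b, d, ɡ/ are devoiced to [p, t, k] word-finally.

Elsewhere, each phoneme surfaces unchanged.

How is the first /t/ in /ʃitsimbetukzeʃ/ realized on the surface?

[t]

/t/ (between /i/ and /s/) fails the environment for rule 1, so it stays [t].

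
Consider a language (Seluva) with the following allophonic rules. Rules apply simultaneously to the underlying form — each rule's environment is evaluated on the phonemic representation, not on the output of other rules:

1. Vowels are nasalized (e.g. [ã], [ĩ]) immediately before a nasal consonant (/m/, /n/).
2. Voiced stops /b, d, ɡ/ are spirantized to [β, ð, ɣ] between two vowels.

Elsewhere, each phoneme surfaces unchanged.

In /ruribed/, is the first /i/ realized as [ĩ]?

No

/i/ (between /r/ and /b/) is in the target of rule 1 but the environment (before a nasal consonant) is not met → [i].
The actual realization is [i], not [ĩ].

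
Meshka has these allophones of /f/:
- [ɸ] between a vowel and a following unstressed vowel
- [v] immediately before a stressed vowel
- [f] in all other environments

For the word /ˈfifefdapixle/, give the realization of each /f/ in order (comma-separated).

[v], [ɸ], [f]

Occurrence 1 (position 1): immediately before a stressed vowel → [v].
Occurrence 2 (position 3): between a vowel and a following unstressed vowel → [ɸ].
Occurrence 3 (position 5): no conditioning environment matches → elsewhere allophone [f].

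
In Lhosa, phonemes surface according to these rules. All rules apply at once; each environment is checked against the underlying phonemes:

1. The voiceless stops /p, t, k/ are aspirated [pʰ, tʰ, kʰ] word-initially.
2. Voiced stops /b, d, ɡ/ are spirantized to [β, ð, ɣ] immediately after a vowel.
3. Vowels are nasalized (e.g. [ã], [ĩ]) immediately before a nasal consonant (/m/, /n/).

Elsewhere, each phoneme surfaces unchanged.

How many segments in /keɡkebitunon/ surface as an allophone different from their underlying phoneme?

5

Segments that undergo a rule: /k/ → [kʰ] (rule 1); /ɡ/ → [ɣ] (rule 2); /b/ → [β] (rule 2); /u/ → [ũ] (rule 3); /o/ → [õ] (rule 3).
All other segments surface unchanged.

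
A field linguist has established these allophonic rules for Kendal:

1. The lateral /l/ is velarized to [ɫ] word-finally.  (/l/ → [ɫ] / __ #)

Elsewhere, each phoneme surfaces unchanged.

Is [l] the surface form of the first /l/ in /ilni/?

Yes

/l/ (between /i/ and /n/): rule 1 targets it, but not word-finally → unchanged [l].
The actual realization is [l], which matches [l].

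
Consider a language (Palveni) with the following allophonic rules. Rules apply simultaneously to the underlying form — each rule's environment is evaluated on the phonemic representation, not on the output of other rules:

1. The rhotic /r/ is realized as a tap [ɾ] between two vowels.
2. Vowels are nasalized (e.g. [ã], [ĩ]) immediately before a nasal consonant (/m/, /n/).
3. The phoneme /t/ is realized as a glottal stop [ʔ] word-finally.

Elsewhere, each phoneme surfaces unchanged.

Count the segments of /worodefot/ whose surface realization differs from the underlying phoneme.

Segments that undergo a rule: /r/ → [ɾ] (rule 1); /t/ → [ʔ] (rule 3).
All other segments surface unchanged.

2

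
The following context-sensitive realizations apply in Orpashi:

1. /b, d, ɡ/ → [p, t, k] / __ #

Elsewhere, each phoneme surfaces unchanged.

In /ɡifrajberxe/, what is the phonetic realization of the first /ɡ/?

[ɡ]

/ɡ/ (word-initial) fails the environment for rule 1, so it stays [ɡ].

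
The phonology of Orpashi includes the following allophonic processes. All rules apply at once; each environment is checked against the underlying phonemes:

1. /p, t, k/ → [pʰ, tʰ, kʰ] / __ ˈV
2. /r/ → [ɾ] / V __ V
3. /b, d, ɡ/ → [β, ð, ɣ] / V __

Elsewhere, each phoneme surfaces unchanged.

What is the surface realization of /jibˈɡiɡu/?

[jiβˈɡiɣu]

/j/ — not in any rule's target class → [j].
/i/ (between /j/ and /b/) is unaffected → [i].
Rule 3 applies to /b/ (between /i/ and /ɡ/: immediately after a vowel) → [β].
/ɡ/ (between /b/ and /i/) fails the environment for rule 3, so it stays [ɡ].
/i/ (between /ɡ/ and /ɡ/) is unaffected → [i].
/ɡ/ meets the environment for rule 3 (immediately after a vowel) → [ɣ].
/u/ (word-final) is unaffected → [u].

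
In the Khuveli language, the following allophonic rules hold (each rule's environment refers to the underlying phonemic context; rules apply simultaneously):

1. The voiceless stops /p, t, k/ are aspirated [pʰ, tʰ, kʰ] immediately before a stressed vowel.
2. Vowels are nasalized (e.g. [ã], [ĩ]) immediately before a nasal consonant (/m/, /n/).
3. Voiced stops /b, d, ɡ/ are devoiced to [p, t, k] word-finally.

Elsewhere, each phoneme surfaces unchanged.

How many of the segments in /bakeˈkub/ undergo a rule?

Segments that undergo a rule: /k/ → [kʰ] (rule 1); /b/ → [p] (rule 3).
All other segments surface unchanged.

2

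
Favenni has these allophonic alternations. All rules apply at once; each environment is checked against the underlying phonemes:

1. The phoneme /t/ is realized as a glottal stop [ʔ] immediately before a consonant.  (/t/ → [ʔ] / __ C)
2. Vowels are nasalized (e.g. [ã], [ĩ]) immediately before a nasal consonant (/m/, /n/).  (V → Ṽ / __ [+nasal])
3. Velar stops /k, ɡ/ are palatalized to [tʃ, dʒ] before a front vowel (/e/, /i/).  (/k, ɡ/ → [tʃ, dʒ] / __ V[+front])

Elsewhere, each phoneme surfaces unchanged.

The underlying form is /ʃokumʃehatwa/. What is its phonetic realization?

/ʃ/ (word-initial) is unaffected → [ʃ].
/o/ (between /ʃ/ and /k/) fails the environment for rule 2, so it stays [o].
/k/ (between /o/ and /u/) fails the environment for rule 3, so it stays [k].
/u/ — between /k/ and /m/, before a nasal consonant — surfaces as [ũ] (rule 2).
/m/ — not in any rule's target class → [m].
/ʃ/ (between /m/ and /e/): no rule targets it → [ʃ].
/e/ (between /ʃ/ and /h/) is in the target of rule 2 but the environment (before a nasal consonant) is not met → [e].
/h/ (between /e/ and /a/): no rule targets it → [h].
/a/ (between /h/ and /t/) fails the environment for rule 2, so it stays [a].
Rule 1 applies to /t/ (between /a/ and /w/: immediately before a consonant) → [ʔ].
/w/ stays [w].
/a/ (word-final) is in the target of rule 2 but the environment (before a nasal consonant) is not met → [a].

[ʃokũmʃehaʔwa]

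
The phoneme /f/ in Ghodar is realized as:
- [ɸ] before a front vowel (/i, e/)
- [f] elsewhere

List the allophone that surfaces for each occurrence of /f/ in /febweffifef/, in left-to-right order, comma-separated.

[ɸ], [f], [ɸ], [ɸ], [f]

Occurrence 1 (position 1): before a front vowel (/i, e/) → [ɸ].
Occurrence 2 (position 6): no conditioning environment matches → elsewhere allophone [f].
Occurrence 3 (position 7): before a front vowel (/i, e/) → [ɸ].
Occurrence 4 (position 9): before a front vowel (/i, e/) → [ɸ].
Occurrence 5 (position 11): no conditioning environment matches → elsewhere allophone [f].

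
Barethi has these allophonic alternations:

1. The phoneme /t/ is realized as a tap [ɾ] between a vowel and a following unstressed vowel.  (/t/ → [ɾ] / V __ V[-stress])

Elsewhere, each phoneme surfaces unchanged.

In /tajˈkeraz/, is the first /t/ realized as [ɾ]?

No

/t/ (word-initial) is in the target of rule 1 but the environment (between a vowel and a following unstressed vowel) is not met → [t].
The actual realization is [t], not [ɾ].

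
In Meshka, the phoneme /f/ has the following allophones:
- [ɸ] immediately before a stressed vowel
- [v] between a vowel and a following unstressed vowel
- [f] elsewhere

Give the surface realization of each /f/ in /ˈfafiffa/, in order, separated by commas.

Occurrence 1 (position 1): immediately before a stressed vowel → [ɸ].
Occurrence 2 (position 3): between a vowel and a following unstressed vowel → [v].
Occurrence 3 (position 5): no conditioning environment matches → elsewhere allophone [f].
Occurrence 4 (position 6): no conditioning environment matches → elsewhere allophone [f].

[ɸ], [v], [f], [f]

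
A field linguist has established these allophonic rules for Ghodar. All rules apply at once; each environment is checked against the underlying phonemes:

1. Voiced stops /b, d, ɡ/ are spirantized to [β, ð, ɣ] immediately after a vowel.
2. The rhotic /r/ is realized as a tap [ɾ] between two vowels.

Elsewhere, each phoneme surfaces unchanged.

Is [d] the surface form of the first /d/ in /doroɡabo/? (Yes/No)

/d/ (word-initial) fails the environment for rule 1, so it stays [d].
The actual realization is [d], which matches [d].

Yes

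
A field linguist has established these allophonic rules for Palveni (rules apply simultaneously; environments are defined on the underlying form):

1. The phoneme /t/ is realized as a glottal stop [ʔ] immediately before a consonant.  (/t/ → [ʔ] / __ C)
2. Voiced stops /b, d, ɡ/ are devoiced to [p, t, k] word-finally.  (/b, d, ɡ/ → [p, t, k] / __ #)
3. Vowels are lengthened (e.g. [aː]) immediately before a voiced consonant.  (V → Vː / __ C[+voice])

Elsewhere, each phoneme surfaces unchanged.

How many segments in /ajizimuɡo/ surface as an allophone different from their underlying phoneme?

4

Segments that undergo a rule: /a/ → [aː] (rule 3); /i/ → [iː] (rule 3); /i/ → [iː] (rule 3); /u/ → [uː] (rule 3).
All other segments surface unchanged.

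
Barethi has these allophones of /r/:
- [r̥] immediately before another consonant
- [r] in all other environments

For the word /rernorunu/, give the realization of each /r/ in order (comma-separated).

[r], [r̥], [r]

Occurrence 1 (position 1): no conditioning environment matches → elsewhere allophone [r].
Occurrence 2 (position 3): immediately before another consonant → [r̥].
Occurrence 3 (position 6): no conditioning environment matches → elsewhere allophone [r].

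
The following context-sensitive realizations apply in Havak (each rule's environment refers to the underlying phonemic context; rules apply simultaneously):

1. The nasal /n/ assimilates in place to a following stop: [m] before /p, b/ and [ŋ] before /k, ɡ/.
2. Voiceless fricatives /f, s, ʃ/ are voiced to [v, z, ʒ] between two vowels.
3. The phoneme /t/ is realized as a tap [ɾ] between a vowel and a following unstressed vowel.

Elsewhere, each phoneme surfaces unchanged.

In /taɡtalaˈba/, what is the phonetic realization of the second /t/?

/t/ (between /ɡ/ and /a/): rule 3 targets it, but not between a vowel and a following unstressed vowel → unchanged [t].

[t]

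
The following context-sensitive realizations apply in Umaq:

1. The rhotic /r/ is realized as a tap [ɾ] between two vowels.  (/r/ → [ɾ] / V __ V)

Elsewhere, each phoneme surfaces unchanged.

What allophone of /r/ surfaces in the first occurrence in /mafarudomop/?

[ɾ]

/r/ meets the environment for rule 1 (between two vowels) → [ɾ].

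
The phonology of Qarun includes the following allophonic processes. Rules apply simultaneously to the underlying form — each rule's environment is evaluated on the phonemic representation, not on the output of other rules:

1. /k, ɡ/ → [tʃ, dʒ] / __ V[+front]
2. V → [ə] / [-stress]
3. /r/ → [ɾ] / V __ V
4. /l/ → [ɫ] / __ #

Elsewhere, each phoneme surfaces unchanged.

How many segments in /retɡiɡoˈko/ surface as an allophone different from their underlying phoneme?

Segments that undergo a rule: /e/ → [ə] (rule 2); /ɡ/ → [dʒ] (rule 1); /i/ → [ə] (rule 2); /o/ → [ə] (rule 2).
All other segments surface unchanged.

4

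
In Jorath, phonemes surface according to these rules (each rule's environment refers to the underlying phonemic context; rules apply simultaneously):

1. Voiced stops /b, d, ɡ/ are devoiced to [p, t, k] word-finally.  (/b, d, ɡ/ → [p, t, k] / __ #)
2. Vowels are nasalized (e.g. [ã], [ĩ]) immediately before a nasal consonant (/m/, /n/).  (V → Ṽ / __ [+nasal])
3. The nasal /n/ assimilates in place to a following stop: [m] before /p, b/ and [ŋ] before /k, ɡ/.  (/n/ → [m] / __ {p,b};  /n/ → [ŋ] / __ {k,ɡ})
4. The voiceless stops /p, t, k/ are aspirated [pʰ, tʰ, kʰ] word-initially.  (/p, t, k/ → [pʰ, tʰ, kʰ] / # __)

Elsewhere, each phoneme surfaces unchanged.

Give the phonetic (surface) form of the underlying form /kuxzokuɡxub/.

[kʰuxzokuɡxup]

/k/ (word-initial): word-initially, so rule 4 applies → [kʰ].
/u/ (between /k/ and /x/): rule 2 targets it, but not before a nasal consonant → unchanged [u].
/x/ (between /u/ and /z/): no rule targets it → [x].
/z/ (between /x/ and /o/): no rule targets it → [z].
/o/ (between /z/ and /k/): rule 2 targets it, but not before a nasal consonant → unchanged [o].
/k/ (between /o/ and /u/) is in the target of rule 4 but the environment (word-initially) is not met → [k].
/u/ (between /k/ and /ɡ/) is in the target of rule 2 but the environment (before a nasal consonant) is not met → [u].
/ɡ/ (between /u/ and /x/): rule 1 targets it, but not word-finally → unchanged [ɡ].
/x/ — not in any rule's target class → [x].
/u/ — between /x/ and /b/; rule 2 does not apply here → [u].
/b/ — word-final, word-finally — surfaces as [p] (rule 1).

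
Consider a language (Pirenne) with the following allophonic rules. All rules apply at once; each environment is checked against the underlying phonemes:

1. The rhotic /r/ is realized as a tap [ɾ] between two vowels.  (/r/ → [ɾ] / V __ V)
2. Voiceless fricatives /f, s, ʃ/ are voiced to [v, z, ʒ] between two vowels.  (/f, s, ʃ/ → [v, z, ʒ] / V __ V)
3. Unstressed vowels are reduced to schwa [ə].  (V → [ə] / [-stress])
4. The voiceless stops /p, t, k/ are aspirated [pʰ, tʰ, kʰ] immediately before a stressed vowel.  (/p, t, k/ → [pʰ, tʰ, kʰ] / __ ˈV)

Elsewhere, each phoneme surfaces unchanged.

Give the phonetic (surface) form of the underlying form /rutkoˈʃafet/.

/r/ — word-initial; rule 1 does not apply here → [r].
/u/ (between /r/ and /t/) occurs in an unstressed syllable → [ə] by rule 3.
/t/ (between /u/ and /k/): rule 4 targets it, but not immediately before a stressed vowel → unchanged [t].
/k/ (between /t/ and /o/): rule 4 targets it, but not immediately before a stressed vowel → unchanged [k].
/o/ meets the environment for rule 3 (in an unstressed syllable) → [ə].
Rule 2 applies to /ʃ/ (between /o/ and /a/: between two vowels) → [ʒ].
/a/ (between /ʃ/ and /f/) fails the environment for rule 3, so it stays [a].
/f/ (between /a/ and /e/) occurs between two vowels → [v] by rule 2.
/e/ (between /f/ and /t/): in an unstressed syllable, so rule 3 applies → [ə].
/t/ (word-final) is in the target of rule 4 but the environment (immediately before a stressed vowel) is not met → [t].

[rətkəˈʒavət]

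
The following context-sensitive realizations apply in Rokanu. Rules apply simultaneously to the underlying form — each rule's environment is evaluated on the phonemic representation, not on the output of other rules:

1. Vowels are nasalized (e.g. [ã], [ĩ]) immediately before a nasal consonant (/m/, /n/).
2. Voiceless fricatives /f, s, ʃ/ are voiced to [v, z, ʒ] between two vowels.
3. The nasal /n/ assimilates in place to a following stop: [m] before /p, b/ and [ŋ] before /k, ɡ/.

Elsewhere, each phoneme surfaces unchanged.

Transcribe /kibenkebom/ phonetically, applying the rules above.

/i/ — between /k/ and /b/; rule 1 does not apply here → [i].
/e/ — between /b/ and /n/, before a nasal consonant — surfaces as [ẽ] (rule 1).
/n/ (between /e/ and /k/) occurs before a labial or velar stop → [ŋ] by rule 3.
/e/ (between /k/ and /b/) is in the target of rule 1 but the environment (before a nasal consonant) is not met → [e].
Rule 1 applies to /o/ (between /b/ and /m/: before a nasal consonant) → [õ].

[kibẽŋkebõm]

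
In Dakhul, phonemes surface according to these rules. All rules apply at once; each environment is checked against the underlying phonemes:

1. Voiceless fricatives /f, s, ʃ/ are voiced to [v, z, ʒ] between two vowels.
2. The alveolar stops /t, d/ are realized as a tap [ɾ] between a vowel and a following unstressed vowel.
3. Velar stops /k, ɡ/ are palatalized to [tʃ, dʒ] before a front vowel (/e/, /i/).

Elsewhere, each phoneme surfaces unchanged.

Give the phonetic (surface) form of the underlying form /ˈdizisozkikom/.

[ˈdizizoztʃikom]

/d/ (word-initial) fails the environment for rule 2, so it stays [d].
/i/ (between /d/ and /z/): no rule targets it → [i].
/z/ stays [z].
/i/ — not in any rule's target class → [i].
/s/ — between /i/ and /o/, between two vowels — surfaces as [z] (rule 1).
/o/ stays [o].
/z/ stays [z].
/k/ (between /z/ and /i/): before a front vowel, so rule 3 applies → [tʃ].
/i/ (between /k/ and /k/): no rule targets it → [i].
/k/ — between /i/ and /o/; rule 3 does not apply here → [k].
/o/ (between /k/ and /m/): no rule targets it → [o].
/m/ (word-final): no rule targets it → [m].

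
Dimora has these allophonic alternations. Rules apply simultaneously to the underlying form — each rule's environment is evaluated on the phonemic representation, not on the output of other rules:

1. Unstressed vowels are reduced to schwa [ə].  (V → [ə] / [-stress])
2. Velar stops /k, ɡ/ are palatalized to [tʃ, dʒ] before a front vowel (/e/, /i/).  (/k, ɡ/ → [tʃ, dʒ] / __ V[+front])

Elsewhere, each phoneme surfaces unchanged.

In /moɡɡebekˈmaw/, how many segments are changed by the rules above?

Segments that undergo a rule: /o/ → [ə] (rule 1); /ɡ/ → [dʒ] (rule 2); /e/ → [ə] (rule 1); /e/ → [ə] (rule 1).
All other segments surface unchanged.

4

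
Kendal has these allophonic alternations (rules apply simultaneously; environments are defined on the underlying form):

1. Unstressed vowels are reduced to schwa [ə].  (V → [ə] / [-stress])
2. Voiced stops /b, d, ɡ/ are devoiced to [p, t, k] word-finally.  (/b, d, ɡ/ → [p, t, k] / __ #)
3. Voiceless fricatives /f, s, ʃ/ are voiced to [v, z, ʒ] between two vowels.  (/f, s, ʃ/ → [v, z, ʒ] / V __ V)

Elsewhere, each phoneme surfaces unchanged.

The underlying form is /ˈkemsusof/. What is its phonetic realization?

[ˈkemsəzəf]

/e/ (between /k/ and /m/): rule 1 targets it, but not in an unstressed syllable → unchanged [e].
/s/ — between /m/ and /u/; rule 3 does not apply here → [s].
/u/ meets the environment for rule 1 (in an unstressed syllable) → [ə].
Rule 3 applies to /s/ (between /u/ and /o/: between two vowels) → [z].
Rule 1 applies to /o/ (between /s/ and /f/: in an unstressed syllable) → [ə].
/f/ — word-final; rule 3 does not apply here → [f].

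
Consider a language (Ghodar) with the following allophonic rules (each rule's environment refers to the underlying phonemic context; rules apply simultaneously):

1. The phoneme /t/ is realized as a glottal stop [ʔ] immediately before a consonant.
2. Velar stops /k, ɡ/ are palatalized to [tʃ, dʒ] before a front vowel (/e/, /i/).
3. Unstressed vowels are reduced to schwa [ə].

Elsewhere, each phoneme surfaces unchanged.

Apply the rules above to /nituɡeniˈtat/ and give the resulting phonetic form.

[nətədʒənəˈtat]

/n/ (word-initial): no rule targets it → [n].
/i/ — between /n/ and /t/, in an unstressed syllable — surfaces as [ə] (rule 3).
/t/ (between /i/ and /u/) is in the target of rule 1 but the environment (immediately before a consonant) is not met → [t].
/u/ (between /t/ and /ɡ/): in an unstressed syllable, so rule 3 applies → [ə].
Rule 2 applies to /ɡ/ (between /u/ and /e/: before a front vowel) → [dʒ].
/e/ — between /ɡ/ and /n/, in an unstressed syllable — surfaces as [ə] (rule 3).
/n/ — not in any rule's target class → [n].
/i/ (between /n/ and /t/): in an unstressed syllable, so rule 3 applies → [ə].
/t/ (between /i/ and /a/) is in the target of rule 1 but the environment (immediately before a consonant) is not met → [t].
/a/ (between /t/ and /t/): rule 3 targets it, but not in an unstressed syllable → unchanged [a].
/t/ (word-final): rule 1 targets it, but not immediately before a consonant → unchanged [t].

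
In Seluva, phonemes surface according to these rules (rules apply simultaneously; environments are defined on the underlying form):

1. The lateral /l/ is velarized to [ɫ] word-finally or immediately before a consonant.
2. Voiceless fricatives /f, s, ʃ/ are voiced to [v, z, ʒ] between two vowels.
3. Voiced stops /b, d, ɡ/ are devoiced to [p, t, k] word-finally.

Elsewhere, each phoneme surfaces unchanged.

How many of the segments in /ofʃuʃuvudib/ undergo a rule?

Segments that undergo a rule: /ʃ/ → [ʒ] (rule 2); /b/ → [p] (rule 3).
All other segments surface unchanged.

2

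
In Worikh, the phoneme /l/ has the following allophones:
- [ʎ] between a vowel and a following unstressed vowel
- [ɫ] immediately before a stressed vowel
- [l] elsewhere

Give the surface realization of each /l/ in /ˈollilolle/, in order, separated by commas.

[l], [l], [ʎ], [l], [l]

Occurrence 1 (position 2): no conditioning environment matches → elsewhere allophone [l].
Occurrence 2 (position 3): no conditioning environment matches → elsewhere allophone [l].
Occurrence 3 (position 5): between a vowel and a following unstressed vowel → [ʎ].
Occurrence 4 (position 7): no conditioning environment matches → elsewhere allophone [l].
Occurrence 5 (position 8): no conditioning environment matches → elsewhere allophone [l].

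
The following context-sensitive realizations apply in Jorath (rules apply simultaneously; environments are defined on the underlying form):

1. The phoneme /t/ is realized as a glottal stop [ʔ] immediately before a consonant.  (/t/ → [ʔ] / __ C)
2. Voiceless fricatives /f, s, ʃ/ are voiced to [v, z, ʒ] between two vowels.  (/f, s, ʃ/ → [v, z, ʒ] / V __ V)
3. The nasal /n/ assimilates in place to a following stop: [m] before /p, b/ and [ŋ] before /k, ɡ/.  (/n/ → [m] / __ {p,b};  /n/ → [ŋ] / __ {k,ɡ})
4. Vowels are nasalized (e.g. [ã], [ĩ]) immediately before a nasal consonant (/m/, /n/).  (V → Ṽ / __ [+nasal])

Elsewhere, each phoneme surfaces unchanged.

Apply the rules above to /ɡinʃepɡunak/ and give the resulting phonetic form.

[ɡĩnʃepɡũnak]

/i/ meets the environment for rule 4 (before a nasal consonant) → [ĩ].
/n/ (between /i/ and /ʃ/) is in the target of rule 3 but the environment (before a labial or velar stop) is not met → [n].
/ʃ/ (between /n/ and /e/): rule 2 targets it, but not between two vowels → unchanged [ʃ].
/e/ (between /ʃ/ and /p/) fails the environment for rule 4, so it stays [e].
/u/ (between /ɡ/ and /n/) occurs before a nasal consonant → [ũ] by rule 4.
/n/ (between /u/ and /a/) fails the environment for rule 3, so it stays [n].
/a/ (between /n/ and /k/) is in the target of rule 4 but the environment (before a nasal consonant) is not met → [a].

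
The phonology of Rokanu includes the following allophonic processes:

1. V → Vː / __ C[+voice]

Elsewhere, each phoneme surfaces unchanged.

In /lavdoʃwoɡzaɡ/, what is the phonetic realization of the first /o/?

[o]

/o/ — between /d/ and /ʃ/; rule 1 does not apply here → [o].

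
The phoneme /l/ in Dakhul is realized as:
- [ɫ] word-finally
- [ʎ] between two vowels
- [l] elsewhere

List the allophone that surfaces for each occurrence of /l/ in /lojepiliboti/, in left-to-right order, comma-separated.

[l], [ʎ]

Occurrence 1 (position 1): no conditioning environment matches → elsewhere allophone [l].
Occurrence 2 (position 7): between two vowels → [ʎ].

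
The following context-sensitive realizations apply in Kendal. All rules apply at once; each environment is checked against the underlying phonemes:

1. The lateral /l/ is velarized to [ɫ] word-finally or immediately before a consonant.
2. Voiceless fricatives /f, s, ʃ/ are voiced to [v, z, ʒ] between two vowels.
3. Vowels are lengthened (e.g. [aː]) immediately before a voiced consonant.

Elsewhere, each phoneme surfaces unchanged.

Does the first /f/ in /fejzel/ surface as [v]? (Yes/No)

/f/ (word-initial) is in the target of rule 2 but the environment (between two vowels) is not met → [f].
The actual realization is [f], not [v].

No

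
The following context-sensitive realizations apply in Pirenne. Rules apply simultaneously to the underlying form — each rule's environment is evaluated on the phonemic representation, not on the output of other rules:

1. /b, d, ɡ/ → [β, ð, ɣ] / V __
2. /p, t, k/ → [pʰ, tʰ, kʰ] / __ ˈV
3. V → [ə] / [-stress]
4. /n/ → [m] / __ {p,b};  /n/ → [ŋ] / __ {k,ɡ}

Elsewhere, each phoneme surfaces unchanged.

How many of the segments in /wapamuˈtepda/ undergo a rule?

5

Segments that undergo a rule: /a/ → [ə] (rule 3); /a/ → [ə] (rule 3); /u/ → [ə] (rule 3); /t/ → [tʰ] (rule 2); /a/ → [ə] (rule 3).
All other segments surface unchanged.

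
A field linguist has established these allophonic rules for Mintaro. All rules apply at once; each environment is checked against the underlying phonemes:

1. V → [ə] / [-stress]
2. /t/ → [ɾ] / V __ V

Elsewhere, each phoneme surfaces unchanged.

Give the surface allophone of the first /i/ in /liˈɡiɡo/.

/i/ (between /l/ and /ɡ/): in an unstressed syllable, so rule 1 applies → [ə].

[ə]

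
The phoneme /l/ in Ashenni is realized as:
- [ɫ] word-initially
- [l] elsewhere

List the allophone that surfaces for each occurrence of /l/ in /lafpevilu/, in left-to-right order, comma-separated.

Occurrence 1 (position 1): word-initially → [ɫ].
Occurrence 2 (position 8): no conditioning environment matches → elsewhere allophone [l].

[ɫ], [l]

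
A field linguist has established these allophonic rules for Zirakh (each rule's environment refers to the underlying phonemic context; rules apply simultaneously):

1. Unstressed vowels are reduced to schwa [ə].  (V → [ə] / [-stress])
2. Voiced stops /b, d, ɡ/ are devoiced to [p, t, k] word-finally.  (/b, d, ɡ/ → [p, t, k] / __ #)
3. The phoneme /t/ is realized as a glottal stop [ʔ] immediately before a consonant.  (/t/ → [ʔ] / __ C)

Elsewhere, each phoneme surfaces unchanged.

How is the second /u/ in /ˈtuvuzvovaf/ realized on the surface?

/u/ (between /v/ and /z/) occurs in an unstressed syllable → [ə] by rule 1.

[ə]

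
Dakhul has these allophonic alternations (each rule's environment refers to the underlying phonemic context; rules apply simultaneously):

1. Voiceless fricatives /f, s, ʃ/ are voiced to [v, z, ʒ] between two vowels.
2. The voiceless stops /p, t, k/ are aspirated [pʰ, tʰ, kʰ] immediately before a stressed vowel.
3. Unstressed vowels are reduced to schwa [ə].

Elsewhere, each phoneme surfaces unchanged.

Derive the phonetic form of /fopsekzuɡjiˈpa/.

[fəpsəkzəɡjəˈpʰa]

/f/ (word-initial): rule 1 targets it, but not between two vowels → unchanged [f].
/o/ meets the environment for rule 3 (in an unstressed syllable) → [ə].
/p/ — between /o/ and /s/; rule 2 does not apply here → [p].
/s/ (between /p/ and /e/) is in the target of rule 1 but the environment (between two vowels) is not met → [s].
/e/ (between /s/ and /k/): in an unstressed syllable, so rule 3 applies → [ə].
/k/ (between /e/ and /z/): rule 2 targets it, but not immediately before a stressed vowel → unchanged [k].
/z/ stays [z].
Rule 3 applies to /u/ (between /z/ and /ɡ/: in an unstressed syllable) → [ə].
/ɡ/ stays [ɡ].
/j/ (between /ɡ/ and /i/): no rule targets it → [j].
Rule 3 applies to /i/ (between /j/ and /p/: in an unstressed syllable) → [ə].
/p/ — between /i/ and /a/, immediately before a stressed vowel — surfaces as [pʰ] (rule 2).
/a/ (word-final) fails the environment for rule 3, so it stays [a].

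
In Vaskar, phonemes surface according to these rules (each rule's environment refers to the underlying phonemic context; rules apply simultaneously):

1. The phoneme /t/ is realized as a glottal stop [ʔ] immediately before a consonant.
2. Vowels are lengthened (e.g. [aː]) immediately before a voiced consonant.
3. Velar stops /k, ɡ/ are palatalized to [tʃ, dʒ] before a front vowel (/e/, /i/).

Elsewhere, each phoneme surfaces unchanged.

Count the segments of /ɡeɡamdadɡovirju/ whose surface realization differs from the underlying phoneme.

Segments that undergo a rule: /ɡ/ → [dʒ] (rule 3); /e/ → [eː] (rule 2); /a/ → [aː] (rule 2); /a/ → [aː] (rule 2); /o/ → [oː] (rule 2); /i/ → [iː] (rule 2).
All other segments surface unchanged.

6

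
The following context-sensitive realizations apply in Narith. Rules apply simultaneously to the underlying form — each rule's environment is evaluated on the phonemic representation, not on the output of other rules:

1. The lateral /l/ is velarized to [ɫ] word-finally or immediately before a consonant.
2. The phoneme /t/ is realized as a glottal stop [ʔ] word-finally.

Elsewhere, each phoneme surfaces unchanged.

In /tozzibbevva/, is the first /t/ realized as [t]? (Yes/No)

Yes

/t/ (word-initial) is in the target of rule 2 but the environment (word-finally) is not met → [t].
The actual realization is [t], which matches [t].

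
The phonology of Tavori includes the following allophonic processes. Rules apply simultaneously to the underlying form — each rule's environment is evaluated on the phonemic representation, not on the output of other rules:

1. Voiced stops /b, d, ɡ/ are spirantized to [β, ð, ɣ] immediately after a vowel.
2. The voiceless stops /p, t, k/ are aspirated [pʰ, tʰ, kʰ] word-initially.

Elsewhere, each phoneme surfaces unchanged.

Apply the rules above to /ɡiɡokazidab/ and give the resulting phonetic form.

[ɡiɣokaziðaβ]

/ɡ/ (word-initial) fails the environment for rule 1, so it stays [ɡ].
/i/ (between /ɡ/ and /ɡ/) is unaffected → [i].
/ɡ/ (between /i/ and /o/): immediately after a vowel, so rule 1 applies → [ɣ].
/o/ — not in any rule's target class → [o].
/k/ — between /o/ and /a/; rule 2 does not apply here → [k].
/a/ — not in any rule's target class → [a].
/z/ (between /a/ and /i/) is unaffected → [z].
/i/ (between /z/ and /d/): no rule targets it → [i].
/d/ (between /i/ and /a/) occurs immediately after a vowel → [ð] by rule 1.
/a/ (between /d/ and /b/): no rule targets it → [a].
/b/ (word-final) occurs immediately after a vowel → [β] by rule 1.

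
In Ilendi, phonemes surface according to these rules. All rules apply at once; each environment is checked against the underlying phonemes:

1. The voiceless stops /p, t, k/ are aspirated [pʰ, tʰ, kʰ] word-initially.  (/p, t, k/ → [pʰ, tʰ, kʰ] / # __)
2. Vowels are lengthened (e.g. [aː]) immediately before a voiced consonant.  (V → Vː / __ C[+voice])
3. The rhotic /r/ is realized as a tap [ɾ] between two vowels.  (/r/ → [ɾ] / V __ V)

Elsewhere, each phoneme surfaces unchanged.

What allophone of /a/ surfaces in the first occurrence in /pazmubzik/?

[aː]

/a/ (between /p/ and /z/): before a voiced consonant, so rule 2 applies → [aː].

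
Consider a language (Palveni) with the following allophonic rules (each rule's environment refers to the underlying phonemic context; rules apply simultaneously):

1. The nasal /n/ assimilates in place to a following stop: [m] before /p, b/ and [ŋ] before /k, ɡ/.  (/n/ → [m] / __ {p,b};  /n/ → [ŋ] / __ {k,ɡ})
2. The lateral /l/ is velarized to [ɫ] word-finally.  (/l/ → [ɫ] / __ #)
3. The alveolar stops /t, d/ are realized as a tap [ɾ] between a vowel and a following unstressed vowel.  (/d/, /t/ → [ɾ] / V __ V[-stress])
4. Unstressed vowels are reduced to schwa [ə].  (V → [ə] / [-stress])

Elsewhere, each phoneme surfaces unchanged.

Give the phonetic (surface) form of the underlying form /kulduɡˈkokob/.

[kəldəɡˈkokəb]

/u/ meets the environment for rule 4 (in an unstressed syllable) → [ə].
/l/ (between /u/ and /d/) fails the environment for rule 2, so it stays [l].
/d/ (between /l/ and /u/) fails the environment for rule 3, so it stays [d].
/u/ (between /d/ and /ɡ/) occurs in an unstressed syllable → [ə] by rule 4.
/o/ (between /k/ and /k/): rule 4 targets it, but not in an unstressed syllable → unchanged [o].
Rule 4 applies to /o/ (between /k/ and /b/: in an unstressed syllable) → [ə].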